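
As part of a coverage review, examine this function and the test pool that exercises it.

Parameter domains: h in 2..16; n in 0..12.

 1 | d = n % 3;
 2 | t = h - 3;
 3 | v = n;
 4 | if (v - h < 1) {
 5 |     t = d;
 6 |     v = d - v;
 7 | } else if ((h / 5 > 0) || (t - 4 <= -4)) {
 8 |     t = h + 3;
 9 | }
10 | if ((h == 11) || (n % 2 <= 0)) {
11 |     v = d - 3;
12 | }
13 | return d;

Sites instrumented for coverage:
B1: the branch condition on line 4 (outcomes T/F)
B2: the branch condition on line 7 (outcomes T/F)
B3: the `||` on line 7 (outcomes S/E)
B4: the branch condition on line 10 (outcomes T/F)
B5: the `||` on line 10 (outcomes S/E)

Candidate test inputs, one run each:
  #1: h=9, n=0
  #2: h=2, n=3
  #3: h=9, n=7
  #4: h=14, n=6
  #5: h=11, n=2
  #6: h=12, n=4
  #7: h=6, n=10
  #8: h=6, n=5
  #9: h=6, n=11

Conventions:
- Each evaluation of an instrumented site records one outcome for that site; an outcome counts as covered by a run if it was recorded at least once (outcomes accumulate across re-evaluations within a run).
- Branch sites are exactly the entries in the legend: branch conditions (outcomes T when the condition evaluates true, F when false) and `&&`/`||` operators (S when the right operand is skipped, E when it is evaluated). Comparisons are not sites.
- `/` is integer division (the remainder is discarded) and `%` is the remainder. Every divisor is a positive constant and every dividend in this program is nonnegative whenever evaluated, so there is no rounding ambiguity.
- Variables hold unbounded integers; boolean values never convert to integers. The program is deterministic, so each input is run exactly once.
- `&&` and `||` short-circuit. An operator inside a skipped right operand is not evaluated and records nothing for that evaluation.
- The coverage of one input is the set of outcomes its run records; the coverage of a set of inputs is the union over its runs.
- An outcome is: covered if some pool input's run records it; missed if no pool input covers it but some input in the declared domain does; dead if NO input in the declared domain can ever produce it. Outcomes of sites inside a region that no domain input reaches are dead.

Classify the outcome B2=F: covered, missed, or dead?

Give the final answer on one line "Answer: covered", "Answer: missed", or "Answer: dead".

no pool input records B2=F
but domain input (h=4, n=5) does record it -> reachable, so missed

Answer: missed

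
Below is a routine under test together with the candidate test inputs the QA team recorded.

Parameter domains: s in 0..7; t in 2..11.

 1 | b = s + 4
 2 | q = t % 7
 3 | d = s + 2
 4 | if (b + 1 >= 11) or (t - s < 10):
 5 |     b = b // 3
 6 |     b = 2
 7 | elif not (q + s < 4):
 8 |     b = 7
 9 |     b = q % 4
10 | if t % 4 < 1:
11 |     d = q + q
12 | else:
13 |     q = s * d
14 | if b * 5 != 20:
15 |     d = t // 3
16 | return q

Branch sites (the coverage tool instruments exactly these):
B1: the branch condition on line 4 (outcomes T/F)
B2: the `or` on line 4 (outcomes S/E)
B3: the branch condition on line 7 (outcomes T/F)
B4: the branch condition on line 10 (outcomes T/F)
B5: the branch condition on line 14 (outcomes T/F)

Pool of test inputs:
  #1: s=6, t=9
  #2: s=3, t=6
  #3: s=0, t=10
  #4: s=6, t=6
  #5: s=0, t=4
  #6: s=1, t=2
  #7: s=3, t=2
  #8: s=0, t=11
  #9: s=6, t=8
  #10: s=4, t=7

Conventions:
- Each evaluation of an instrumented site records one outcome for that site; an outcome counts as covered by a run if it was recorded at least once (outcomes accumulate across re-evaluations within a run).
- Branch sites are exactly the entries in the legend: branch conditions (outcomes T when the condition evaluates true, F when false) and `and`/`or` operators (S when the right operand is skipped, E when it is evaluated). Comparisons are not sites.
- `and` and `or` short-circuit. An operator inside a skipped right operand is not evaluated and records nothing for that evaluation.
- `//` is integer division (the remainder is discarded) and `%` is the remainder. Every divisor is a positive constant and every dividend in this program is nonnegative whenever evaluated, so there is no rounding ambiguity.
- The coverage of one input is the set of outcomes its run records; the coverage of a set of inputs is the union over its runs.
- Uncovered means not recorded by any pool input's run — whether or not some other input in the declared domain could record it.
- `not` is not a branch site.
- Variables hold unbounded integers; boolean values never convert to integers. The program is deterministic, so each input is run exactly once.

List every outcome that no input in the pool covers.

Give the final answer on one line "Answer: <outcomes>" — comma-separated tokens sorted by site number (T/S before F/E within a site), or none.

run #1 (s=6, t=9) runs B2->S, B1->T, B4->F, B5->T; records B1=T, B2=S, B4=F, B5=T
run #2 (s=3, t=6) runs B2->E, B1->T, B4->F, B5->T; records B1=T, B2=E, B4=F, B5=T
run #3 (s=0, t=10) runs B2->E, B1->F, B3->F, B4->F, B5->F; records B1=F, B2=E, B3=F, B4=F, B5=F
run #4 (s=6, t=6) runs B2->S, B1->T, B4->F, B5->T; records B1=T, B2=S, B4=F, B5=T
run #5 (s=0, t=4) runs B2->E, B1->T, B4->T, B5->T; records B1=T, B2=E, B4=T, B5=T
run #6 (s=1, t=2) runs B2->E, B1->T, B4->F, B5->T; records B1=T, B2=E, B4=F, B5=T
run #7 (s=3, t=2) runs B2->E, B1->T, B4->F, B5->T; records B1=T, B2=E, B4=F, B5=T
run #8 (s=0, t=11) runs B2->E, B1->F, B3->T, B4->F, B5->T; records B1=F, B2=E, B3=T, B4=F, B5=T
run #9 (s=6, t=8) runs B2->S, B1->T, B4->T, B5->T; records B1=T, B2=S, B4=T, B5=T
run #10 (s=4, t=7) runs B2->E, B1->T, B4->F, B5->T; records B1=T, B2=E, B4=F, B5=T
union over the pool: B1=T, B1=F, B2=S, B2=E, B3=T, B3=F, B4=T, B4=F, B5=T, B5=F
uncovered (0 of 10): none

Answer: none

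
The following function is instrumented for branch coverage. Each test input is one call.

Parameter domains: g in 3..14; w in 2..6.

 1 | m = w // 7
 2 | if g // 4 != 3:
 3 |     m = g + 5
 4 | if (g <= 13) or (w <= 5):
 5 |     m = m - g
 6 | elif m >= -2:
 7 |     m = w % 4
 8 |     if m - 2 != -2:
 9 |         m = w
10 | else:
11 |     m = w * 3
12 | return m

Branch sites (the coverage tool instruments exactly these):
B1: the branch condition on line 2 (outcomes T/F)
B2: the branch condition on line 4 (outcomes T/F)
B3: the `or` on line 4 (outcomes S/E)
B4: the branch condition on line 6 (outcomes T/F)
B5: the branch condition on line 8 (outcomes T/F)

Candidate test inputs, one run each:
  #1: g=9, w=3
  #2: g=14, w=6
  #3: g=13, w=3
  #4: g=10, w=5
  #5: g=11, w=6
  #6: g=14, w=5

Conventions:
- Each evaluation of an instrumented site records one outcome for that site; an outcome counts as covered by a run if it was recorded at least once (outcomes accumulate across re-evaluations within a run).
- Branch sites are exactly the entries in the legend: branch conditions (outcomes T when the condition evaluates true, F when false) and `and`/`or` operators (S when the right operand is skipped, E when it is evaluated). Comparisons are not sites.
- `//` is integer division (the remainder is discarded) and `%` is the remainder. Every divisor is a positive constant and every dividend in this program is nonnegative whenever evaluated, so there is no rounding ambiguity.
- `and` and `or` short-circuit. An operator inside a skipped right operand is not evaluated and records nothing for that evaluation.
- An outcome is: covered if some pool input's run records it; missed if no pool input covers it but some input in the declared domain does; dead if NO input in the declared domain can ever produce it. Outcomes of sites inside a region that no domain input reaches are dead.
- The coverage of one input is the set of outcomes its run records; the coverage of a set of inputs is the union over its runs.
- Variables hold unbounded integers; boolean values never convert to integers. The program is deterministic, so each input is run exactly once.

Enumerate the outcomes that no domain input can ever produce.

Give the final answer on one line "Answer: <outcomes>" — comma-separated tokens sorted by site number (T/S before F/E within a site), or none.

checking every outcome against all 60 domain inputs:
  B4=F: no domain input ever produces it -> dead
  B5=F: no domain input ever produces it -> dead
  reachable outcomes have witnesses, e.g. B1=T (e.g. g=3, w=2), B1=F (e.g. g=12, w=2), B2=T (e.g. g=3, w=2), B2=F (e.g. g=14, w=6)

Answer: B4=F, B5=F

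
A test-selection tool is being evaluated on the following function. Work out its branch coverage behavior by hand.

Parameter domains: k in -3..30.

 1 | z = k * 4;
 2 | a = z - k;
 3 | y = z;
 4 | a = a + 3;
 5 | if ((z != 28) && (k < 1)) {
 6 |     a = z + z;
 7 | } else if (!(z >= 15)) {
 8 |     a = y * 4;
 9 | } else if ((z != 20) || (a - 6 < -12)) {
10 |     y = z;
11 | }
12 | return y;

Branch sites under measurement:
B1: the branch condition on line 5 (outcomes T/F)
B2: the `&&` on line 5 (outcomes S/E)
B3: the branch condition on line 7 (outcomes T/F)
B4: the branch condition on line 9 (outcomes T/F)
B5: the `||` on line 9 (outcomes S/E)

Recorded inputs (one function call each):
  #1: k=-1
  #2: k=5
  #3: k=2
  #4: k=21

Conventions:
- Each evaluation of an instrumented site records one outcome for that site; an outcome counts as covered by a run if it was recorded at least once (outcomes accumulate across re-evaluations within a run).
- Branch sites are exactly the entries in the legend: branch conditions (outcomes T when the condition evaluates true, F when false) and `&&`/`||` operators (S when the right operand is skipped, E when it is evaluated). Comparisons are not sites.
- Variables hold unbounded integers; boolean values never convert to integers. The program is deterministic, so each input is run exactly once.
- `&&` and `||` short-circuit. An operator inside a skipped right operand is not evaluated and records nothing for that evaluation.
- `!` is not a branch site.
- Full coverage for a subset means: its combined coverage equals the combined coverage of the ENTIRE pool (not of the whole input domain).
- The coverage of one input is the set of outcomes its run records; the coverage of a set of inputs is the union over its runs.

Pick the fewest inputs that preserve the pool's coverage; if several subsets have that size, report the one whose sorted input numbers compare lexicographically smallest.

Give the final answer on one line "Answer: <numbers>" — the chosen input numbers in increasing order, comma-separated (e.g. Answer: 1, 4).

#1 (k=-1) -> B2->E, B1->T; covered: B1=T, B2=E
#2 (k=5) -> B2->E, B1->F, B3->F, B5->E, B4->F; covered: B1=F, B2=E, B3=F, B4=F, B5=E
#3 (k=2) -> B2->E, B1->F, B3->T; covered: B1=F, B2=E, B3=T
#4 (k=21) -> B2->E, B1->F, B3->F, B5->S, B4->T; covered: B1=F, B2=E, B3=F, B4=T, B5=S
the full pool covers 9 outcomes: B1=T, B1=F, B2=E, B3=T, B3=F, B4=T, B4=F, B5=S, B5=E
every size-1 subset falls short of the 9 outcomes (best: 5/9)
every size-2 subset falls short of the 9 outcomes (best: 7/9)
every size-3 subset falls short of the 9 outcomes (best: 8/9)
size 4: inputs {1, 2, 3, 4} cover all 9 outcomes, and no lexicographically smaller subset of this size does

Answer: 1, 2, 3, 4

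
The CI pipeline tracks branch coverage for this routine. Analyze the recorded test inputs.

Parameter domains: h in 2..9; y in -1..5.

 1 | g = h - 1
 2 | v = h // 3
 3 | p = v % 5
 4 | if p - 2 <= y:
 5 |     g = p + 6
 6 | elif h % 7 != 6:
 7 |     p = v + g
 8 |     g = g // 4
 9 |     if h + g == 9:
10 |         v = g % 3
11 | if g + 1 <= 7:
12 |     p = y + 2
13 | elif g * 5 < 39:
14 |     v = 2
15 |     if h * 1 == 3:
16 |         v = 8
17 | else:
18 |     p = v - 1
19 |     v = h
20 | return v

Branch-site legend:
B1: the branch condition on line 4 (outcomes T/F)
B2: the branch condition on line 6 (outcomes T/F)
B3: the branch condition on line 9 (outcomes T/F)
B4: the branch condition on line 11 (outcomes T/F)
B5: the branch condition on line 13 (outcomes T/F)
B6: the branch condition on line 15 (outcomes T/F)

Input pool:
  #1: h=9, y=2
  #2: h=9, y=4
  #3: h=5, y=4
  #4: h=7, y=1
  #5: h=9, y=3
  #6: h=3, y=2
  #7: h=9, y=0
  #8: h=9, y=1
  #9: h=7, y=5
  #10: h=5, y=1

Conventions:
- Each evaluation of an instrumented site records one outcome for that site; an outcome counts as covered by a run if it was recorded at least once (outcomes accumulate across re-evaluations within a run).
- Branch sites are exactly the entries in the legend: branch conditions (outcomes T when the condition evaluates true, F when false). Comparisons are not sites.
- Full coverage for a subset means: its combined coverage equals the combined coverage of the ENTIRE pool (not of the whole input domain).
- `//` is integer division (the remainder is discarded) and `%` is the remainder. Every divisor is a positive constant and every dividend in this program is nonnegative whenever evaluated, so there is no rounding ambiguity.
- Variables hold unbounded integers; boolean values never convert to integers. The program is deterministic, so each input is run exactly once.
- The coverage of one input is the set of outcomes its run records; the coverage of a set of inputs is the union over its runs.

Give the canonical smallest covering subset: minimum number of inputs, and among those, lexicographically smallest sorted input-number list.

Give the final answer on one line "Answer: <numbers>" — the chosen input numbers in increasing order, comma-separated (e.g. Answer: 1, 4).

run #1 (h=9, y=2) runs B1->T, B4->F, B5->F; records B1=T, B4=F, B5=F
run #2 (h=9, y=4) runs B1->T, B4->F, B5->F; records B1=T, B4=F, B5=F
run #3 (h=5, y=4) runs B1->T, B4->F, B5->T, B6->F; records B1=T, B4=F, B5=T, B6=F
run #4 (h=7, y=1) runs B1->T, B4->F, B5->F; records B1=T, B4=F, B5=F
run #5 (h=9, y=3) runs B1->T, B4->F, B5->F; records B1=T, B4=F, B5=F
run #6 (h=3, y=2) runs B1->T, B4->F, B5->T, B6->T; records B1=T, B4=F, B5=T, B6=T
run #7 (h=9, y=0) runs B1->F, B2->T, B3->F, B4->T; records B1=F, B2=T, B3=F, B4=T
run #8 (h=9, y=1) runs B1->T, B4->F, B5->F; records B1=T, B4=F, B5=F
run #9 (h=7, y=5) runs B1->T, B4->F, B5->F; records B1=T, B4=F, B5=F
run #10 (h=5, y=1) runs B1->T, B4->F, B5->T, B6->F; records B1=T, B4=F, B5=T, B6=F
the full pool covers 10 outcomes: B1=T, B1=F, B2=T, B3=F, B4=T, B4=F, B5=T, B5=F, B6=T, B6=F
size 1 is not enough: best union over all size-1 subsets is 4/10
size 2 is not enough: best union over all size-2 subsets is 8/10
size 3 is not enough: best union over all size-3 subsets is 9/10
size 4: inputs {1, 3, 6, 7} cover all 10 outcomes, and no lexicographically smaller subset of this size does

Answer: 1, 3, 6, 7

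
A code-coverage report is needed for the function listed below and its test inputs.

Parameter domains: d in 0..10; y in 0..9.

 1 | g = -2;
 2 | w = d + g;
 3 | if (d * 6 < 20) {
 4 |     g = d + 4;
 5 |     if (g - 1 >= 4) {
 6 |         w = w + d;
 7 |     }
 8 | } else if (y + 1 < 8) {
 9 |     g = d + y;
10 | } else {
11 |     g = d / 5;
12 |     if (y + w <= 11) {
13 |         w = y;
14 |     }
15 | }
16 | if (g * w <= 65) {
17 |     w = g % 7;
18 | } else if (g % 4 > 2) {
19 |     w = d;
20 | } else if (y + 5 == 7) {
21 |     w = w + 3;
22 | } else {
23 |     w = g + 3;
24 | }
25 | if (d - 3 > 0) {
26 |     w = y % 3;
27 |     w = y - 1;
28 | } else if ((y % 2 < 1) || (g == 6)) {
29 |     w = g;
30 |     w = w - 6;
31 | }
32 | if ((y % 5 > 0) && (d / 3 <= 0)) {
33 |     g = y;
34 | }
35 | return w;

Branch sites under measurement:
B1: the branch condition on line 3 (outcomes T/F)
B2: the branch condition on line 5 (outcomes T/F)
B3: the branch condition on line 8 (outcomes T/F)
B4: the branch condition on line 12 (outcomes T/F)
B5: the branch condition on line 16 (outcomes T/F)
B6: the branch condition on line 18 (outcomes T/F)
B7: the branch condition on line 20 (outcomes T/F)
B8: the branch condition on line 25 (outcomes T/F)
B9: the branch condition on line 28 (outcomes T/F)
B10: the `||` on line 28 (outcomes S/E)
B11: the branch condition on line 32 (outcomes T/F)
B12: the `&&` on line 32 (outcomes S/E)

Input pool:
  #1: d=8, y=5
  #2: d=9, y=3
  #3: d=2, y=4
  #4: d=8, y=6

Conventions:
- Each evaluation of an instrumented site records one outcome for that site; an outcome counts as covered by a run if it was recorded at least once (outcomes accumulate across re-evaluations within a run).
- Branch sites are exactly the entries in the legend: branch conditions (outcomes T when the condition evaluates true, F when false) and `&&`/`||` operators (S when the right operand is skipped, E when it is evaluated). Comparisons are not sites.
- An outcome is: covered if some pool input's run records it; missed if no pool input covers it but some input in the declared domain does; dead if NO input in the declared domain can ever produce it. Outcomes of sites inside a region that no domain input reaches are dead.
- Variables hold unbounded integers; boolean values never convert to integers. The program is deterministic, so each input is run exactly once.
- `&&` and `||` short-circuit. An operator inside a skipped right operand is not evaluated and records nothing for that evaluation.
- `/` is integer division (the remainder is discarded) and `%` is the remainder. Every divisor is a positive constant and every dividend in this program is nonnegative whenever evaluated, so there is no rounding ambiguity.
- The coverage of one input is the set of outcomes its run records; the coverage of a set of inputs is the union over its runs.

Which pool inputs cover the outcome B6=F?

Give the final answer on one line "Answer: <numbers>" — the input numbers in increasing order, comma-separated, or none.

input #1 (d=8, y=5): produces B6=F
input #2 (d=9, y=3): produces B6=F
input #3 (d=2, y=4): does not produce B6=F
input #4 (d=8, y=6): produces B6=F

Answer: 1, 2, 4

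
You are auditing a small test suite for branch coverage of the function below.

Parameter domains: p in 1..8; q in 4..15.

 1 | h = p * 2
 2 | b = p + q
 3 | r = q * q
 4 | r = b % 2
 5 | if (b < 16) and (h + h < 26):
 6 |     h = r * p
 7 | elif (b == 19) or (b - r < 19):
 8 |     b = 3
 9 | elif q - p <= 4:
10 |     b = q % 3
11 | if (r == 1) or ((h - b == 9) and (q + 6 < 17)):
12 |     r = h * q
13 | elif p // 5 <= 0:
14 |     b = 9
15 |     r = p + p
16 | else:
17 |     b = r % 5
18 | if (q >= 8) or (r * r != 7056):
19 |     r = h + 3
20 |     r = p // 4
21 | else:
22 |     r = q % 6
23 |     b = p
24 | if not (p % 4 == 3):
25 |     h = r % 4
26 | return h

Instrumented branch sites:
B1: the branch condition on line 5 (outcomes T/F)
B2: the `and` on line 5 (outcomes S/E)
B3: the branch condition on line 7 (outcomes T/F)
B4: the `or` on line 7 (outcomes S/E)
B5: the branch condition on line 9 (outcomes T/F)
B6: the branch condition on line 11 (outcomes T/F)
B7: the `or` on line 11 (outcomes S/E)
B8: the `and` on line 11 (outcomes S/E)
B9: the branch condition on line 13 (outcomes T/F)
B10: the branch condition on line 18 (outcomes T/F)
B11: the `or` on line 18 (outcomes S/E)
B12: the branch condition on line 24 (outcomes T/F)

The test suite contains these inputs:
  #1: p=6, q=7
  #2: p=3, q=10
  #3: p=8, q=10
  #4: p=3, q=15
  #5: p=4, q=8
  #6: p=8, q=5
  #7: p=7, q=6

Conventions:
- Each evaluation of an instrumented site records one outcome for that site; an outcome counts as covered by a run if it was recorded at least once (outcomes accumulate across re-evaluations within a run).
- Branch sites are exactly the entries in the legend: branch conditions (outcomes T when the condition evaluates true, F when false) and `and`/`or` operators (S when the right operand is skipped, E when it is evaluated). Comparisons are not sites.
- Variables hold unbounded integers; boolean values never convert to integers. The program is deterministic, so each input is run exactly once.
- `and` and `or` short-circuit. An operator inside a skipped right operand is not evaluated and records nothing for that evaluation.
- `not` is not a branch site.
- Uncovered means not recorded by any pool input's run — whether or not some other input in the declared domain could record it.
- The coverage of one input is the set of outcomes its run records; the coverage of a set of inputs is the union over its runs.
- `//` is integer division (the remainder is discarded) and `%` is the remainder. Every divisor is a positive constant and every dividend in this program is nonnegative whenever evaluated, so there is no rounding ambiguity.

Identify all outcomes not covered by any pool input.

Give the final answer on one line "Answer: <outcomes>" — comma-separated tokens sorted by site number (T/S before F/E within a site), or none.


input #1 (p=6, q=7): events B2->E, B1->T, B7->S, B6->T, B11->E, B10->T, B12->T; covers B1=T, B2=E, B6=T, B7=S, B10=T, B11=E, B12=T
input #2 (p=3, q=10): events B2->E, B1->T, B7->S, B6->T, B11->S, B10->T, B12->F; covers B1=T, B2=E, B6=T, B7=S, B10=T, B11=S, B12=F
input #3 (p=8, q=10): events B2->S, B1->F, B4->E, B3->T, B7->E, B8->S, B6->F, B9->F, B11->S, B10->T, B12->T; covers B1=F, B2=S, B3=T, B4=E, B6=F, B7=E, B8=S, B9=F, B10=T, B11=S, B12=T
input #4 (p=3, q=15): events B2->S, B1->F, B4->E, B3->T, B7->E, B8->S, B6->F, B9->T, B11->S, B10->T, B12->F; covers B1=F, B2=S, B3=T, B4=E, B6=F, B7=E, B8=S, B9=T, B10=T, B11=S, B12=F
input #5 (p=4, q=8): events B2->E, B1->T, B7->E, B8->S, B6->F, B9->T, B11->S, B10->T, B12->T; covers B1=T, B2=E, B6=F, B7=E, B8=S, B9=T, B10=T, B11=S, B12=T
input #6 (p=8, q=5): events B2->E, B1->F, B4->E, B3->T, B7->S, B6->T, B11->E, B10->T, B12->T; covers B1=F, B2=E, B3=T, B4=E, B6=T, B7=S, B10=T, B11=E, B12=T
input #7 (p=7, q=6): events B2->E, B1->F, B4->E, B3->T, B7->S, B6->T, B11->E, B10->F, B12->F; covers B1=F, B2=E, B3=T, B4=E, B6=T, B7=S, B10=F, B11=E, B12=F
union over the pool: B1=T, B1=F, B2=S, B2=E, B3=T, B4=E, B6=T, B6=F, B7=S, B7=E, B8=S, B9=T, B9=F, B10=T, B10=F, B11=S, B11=E, B12=T, B12=F
uncovered (5 of 24): B3=F, B4=S, B5=T, B5=F, B8=E
Answer: B3=F, B4=S, B5=T, B5=F, B8=E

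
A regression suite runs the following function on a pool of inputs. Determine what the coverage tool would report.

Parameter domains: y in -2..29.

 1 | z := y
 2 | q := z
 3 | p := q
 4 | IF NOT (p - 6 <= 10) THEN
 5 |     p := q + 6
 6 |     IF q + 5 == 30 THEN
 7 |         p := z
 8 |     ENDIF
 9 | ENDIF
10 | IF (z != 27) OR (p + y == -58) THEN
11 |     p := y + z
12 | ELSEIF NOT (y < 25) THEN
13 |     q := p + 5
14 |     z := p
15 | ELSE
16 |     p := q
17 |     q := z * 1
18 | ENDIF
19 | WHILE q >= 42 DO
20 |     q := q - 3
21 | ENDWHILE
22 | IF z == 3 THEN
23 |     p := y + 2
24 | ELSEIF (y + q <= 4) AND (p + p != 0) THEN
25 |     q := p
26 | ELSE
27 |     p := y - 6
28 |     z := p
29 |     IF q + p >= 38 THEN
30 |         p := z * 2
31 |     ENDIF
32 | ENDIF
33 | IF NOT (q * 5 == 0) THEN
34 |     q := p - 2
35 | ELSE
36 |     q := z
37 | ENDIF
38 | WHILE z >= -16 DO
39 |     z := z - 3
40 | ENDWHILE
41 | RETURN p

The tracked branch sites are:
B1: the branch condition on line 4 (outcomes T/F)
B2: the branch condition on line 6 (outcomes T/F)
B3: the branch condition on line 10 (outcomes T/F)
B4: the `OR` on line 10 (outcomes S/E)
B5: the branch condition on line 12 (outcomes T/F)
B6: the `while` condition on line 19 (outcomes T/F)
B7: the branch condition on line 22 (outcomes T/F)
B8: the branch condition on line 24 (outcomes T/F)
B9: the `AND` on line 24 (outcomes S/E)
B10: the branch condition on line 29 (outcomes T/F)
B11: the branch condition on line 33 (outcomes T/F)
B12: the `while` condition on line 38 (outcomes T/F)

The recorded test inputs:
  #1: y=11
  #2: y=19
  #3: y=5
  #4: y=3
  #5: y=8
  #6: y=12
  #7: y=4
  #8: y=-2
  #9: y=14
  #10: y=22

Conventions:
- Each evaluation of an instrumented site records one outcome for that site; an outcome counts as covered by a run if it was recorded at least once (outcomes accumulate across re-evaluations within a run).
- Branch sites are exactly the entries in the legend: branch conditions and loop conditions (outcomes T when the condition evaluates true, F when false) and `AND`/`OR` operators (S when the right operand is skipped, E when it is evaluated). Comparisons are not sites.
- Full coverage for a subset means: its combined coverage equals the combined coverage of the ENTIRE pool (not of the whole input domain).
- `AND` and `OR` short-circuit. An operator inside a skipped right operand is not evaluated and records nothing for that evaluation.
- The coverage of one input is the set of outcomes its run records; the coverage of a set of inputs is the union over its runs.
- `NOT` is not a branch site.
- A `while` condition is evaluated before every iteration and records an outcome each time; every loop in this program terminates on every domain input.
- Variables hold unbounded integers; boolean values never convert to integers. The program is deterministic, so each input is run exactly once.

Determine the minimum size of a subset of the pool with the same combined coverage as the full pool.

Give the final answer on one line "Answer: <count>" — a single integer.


input #1, y=11: events B1->F, B4->S, B3->T, B6->F, B7->F, B9->S, B8->F, B10->F, B11->T, B12->T, B12->T, B12->T, B12->T, B12->T, ...; outcomes B1=F, B3=T, B4=S, B6=F, B7=F, B8=F, B9=S, B10=F, B11=T, B12=T, B12=F
input #2, y=19: events B1->T, B2->F, B4->S, B3->T, B6->F, B7->F, B9->S, B8->F, B10->F, B11->T, B12->T, B12->T, B12->T, B12->T, ...; outcomes B1=T, B2=F, B3=T, B4=S, B6=F, B7=F, B8=F, B9=S, B10=F, B11=T, B12=T, B12=F
input #3, y=5: events B1->F, B4->S, B3->T, B6->F, B7->F, B9->S, B8->F, B10->F, B11->T, B12->T, B12->T, B12->T, B12->T, B12->T, ...; outcomes B1=F, B3=T, B4=S, B6=F, B7=F, B8=F, B9=S, B10=F, B11=T, B12=T, B12=F
input #4, y=3: events B1->F, B4->S, B3->T, B6->F, B7->T, B11->T, B12->T, B12->T, B12->T, B12->T, B12->T, B12->T, B12->T, B12->F; outcomes B1=F, B3=T, B4=S, B6=F, B7=T, B11=T, B12=T, B12=F
input #5, y=8: events B1->F, B4->S, B3->T, B6->F, B7->F, B9->S, B8->F, B10->F, B11->T, B12->T, B12->T, B12->T, B12->T, B12->T, ...; outcomes B1=F, B3=T, B4=S, B6=F, B7=F, B8=F, B9=S, B10=F, B11=T, B12=T, B12=F
input #6, y=12: events B1->F, B4->S, B3->T, B6->F, B7->F, B9->S, B8->F, B10->F, B11->T, B12->T, B12->T, B12->T, B12->T, B12->T, ...; outcomes B1=F, B3=T, B4=S, B6=F, B7=F, B8=F, B9=S, B10=F, B11=T, B12=T, B12=F
input #7, y=4: events B1->F, B4->S, B3->T, B6->F, B7->F, B9->S, B8->F, B10->F, B11->T, B12->T, B12->T, B12->T, B12->T, B12->T, ...; outcomes B1=F, B3=T, B4=S, B6=F, B7=F, B8=F, B9=S, B10=F, B11=T, B12=T, B12=F
input #8, y=-2: events B1->F, B4->S, B3->T, B6->F, B7->F, B9->E, B8->T, B11->T, B12->T, B12->T, B12->T, B12->T, B12->T, B12->F; outcomes B1=F, B3=T, B4=S, B6=F, B7=F, B8=T, B9=E, B11=T, B12=T, B12=F
input #9, y=14: events B1->F, B4->S, B3->T, B6->F, B7->F, B9->S, B8->F, B10->F, B11->T, B12->T, B12->T, B12->T, B12->T, B12->T, ...; outcomes B1=F, B3=T, B4=S, B6=F, B7=F, B8=F, B9=S, B10=F, B11=T, B12=T, B12=F
input #10, y=22: events B1->T, B2->F, B4->S, B3->T, B6->F, B7->F, B9->S, B8->F, B10->T, B11->T, B12->T, B12->T, B12->T, B12->T, ...; outcomes B1=T, B2=F, B3=T, B4=S, B6=F, B7=F, B8=F, B9=S, B10=T, B11=T, B12=T, B12=F
the full pool covers 17 outcomes: B1=T, B1=F, B2=F, B3=T, B4=S, B6=F, B7=T, B7=F, B8=T, B8=F, B9=S, B9=E, B10=T, B10=F, B11=T, B12=T, B12=F
no size-1 subset reaches all 17 outcomes (best union: 12/17)
no size-2 subset reaches all 17 outcomes (best union: 15/17)
no size-3 subset reaches all 17 outcomes (best union: 16/17)
at size 4, {1, 4, 8, 10} reaches all 17 outcomes; every lexicographically earlier size-4 subset fails
Answer: 4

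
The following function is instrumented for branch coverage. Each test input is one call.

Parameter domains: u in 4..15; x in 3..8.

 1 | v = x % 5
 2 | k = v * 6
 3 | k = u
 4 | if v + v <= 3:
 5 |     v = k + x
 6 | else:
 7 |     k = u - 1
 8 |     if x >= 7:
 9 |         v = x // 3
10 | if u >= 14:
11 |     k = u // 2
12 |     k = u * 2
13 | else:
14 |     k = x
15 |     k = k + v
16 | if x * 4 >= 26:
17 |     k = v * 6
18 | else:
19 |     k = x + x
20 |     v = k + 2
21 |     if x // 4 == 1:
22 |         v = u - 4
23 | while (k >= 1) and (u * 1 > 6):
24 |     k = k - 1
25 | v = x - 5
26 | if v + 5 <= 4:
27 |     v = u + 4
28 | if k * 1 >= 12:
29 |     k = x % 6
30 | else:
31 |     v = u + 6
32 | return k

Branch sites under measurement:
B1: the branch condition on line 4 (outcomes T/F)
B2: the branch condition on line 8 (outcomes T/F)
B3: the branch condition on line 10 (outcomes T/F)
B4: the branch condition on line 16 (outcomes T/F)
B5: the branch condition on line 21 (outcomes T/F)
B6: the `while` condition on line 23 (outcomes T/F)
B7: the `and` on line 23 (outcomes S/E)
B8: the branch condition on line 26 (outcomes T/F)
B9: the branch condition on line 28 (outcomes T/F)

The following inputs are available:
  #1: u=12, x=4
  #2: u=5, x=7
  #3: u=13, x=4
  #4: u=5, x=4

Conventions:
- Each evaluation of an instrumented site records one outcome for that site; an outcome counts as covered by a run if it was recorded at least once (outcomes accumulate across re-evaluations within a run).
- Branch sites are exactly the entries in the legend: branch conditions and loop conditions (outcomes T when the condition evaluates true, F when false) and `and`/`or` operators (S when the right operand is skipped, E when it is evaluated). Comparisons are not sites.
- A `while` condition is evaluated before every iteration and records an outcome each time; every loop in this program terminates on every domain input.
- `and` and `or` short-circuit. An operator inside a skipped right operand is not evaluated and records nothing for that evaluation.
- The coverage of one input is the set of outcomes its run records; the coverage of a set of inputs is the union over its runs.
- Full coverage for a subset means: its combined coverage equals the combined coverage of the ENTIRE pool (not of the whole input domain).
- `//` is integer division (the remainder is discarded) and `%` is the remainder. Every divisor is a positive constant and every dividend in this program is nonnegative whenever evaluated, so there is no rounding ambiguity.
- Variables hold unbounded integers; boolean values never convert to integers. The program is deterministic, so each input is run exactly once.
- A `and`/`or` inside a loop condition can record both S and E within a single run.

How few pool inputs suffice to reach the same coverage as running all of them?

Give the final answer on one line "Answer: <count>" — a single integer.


#1 (u=12, x=4) -> covered: B1=F, B2=F, B3=F, B4=F, B5=T, B6=T, B6=F, B7=S, B7=E, B8=T, B9=F
#2 (u=5, x=7) -> covered: B1=F, B2=T, B3=F, B4=T, B6=F, B7=E, B8=F, B9=T
#3 (u=13, x=4) -> covered: B1=F, B2=F, B3=F, B4=F, B5=T, B6=T, B6=F, B7=S, B7=E, B8=T, B9=F
#4 (u=5, x=4) -> covered: B1=F, B2=F, B3=F, B4=F, B5=T, B6=F, B7=E, B8=T, B9=F
together the pool reaches 15 outcomes: B1=F, B2=T, B2=F, B3=F, B4=T, B4=F, B5=T, B6=T, B6=F, B7=S, B7=E, B8=T, B8=F, B9=T, B9=F
size 1 is not enough: best union over all size-1 subsets is 11/15
inputs {1, 2} (size 2) cover everything; no size-2 subset with a lexicographically smaller index list covers all 15
Answer: 2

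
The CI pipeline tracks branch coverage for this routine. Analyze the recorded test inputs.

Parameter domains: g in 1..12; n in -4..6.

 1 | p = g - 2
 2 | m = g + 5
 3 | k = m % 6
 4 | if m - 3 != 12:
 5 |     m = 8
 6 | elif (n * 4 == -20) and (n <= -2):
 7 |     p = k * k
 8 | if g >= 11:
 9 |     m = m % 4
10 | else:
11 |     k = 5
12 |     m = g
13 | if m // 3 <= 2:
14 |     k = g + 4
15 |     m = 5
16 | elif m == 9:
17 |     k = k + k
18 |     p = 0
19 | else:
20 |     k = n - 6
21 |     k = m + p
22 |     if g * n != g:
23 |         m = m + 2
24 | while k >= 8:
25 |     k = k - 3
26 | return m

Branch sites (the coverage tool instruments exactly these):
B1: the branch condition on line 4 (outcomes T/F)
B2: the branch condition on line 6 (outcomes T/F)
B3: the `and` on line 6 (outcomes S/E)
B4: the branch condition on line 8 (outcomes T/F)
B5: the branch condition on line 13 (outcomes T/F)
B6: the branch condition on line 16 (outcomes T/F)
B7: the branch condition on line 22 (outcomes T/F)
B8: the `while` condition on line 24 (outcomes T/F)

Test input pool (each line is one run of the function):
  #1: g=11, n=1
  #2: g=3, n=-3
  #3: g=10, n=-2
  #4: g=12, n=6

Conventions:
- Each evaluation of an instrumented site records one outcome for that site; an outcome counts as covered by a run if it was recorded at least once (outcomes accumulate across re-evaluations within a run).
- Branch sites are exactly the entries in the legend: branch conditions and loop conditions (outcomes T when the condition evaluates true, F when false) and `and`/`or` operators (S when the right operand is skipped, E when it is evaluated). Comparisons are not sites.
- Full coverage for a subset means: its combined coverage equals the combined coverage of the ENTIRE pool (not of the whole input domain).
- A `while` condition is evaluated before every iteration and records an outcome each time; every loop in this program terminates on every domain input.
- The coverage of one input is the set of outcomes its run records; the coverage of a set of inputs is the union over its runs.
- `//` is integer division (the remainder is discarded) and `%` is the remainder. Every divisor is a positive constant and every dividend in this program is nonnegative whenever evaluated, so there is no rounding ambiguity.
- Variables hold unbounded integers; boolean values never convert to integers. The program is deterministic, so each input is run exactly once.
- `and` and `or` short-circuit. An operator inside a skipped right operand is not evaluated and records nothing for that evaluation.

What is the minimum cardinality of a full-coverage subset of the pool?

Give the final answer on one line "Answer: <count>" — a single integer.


#1 (g=11, n=1) -> covered: B1=T, B4=T, B5=T, B8=T, B8=F
#2 (g=3, n=-3) -> covered: B1=T, B4=F, B5=T, B8=F
#3 (g=10, n=-2) -> covered: B1=F, B2=F, B3=S, B4=F, B5=F, B6=F, B7=T, B8=T, B8=F
#4 (g=12, n=6) -> covered: B1=T, B4=T, B5=T, B8=T, B8=F
union over all inputs: B1=T, B1=F, B2=F, B3=S, B4=T, B4=F, B5=T, B5=F, B6=F, B7=T, B8=T, B8=F (12 outcomes)
size 1 is not enough: best union over all size-1 subsets is 9/12
inputs {1, 3} (size 2) cover everything; no size-2 subset with a lexicographically smaller index list covers all 12
Answer: 2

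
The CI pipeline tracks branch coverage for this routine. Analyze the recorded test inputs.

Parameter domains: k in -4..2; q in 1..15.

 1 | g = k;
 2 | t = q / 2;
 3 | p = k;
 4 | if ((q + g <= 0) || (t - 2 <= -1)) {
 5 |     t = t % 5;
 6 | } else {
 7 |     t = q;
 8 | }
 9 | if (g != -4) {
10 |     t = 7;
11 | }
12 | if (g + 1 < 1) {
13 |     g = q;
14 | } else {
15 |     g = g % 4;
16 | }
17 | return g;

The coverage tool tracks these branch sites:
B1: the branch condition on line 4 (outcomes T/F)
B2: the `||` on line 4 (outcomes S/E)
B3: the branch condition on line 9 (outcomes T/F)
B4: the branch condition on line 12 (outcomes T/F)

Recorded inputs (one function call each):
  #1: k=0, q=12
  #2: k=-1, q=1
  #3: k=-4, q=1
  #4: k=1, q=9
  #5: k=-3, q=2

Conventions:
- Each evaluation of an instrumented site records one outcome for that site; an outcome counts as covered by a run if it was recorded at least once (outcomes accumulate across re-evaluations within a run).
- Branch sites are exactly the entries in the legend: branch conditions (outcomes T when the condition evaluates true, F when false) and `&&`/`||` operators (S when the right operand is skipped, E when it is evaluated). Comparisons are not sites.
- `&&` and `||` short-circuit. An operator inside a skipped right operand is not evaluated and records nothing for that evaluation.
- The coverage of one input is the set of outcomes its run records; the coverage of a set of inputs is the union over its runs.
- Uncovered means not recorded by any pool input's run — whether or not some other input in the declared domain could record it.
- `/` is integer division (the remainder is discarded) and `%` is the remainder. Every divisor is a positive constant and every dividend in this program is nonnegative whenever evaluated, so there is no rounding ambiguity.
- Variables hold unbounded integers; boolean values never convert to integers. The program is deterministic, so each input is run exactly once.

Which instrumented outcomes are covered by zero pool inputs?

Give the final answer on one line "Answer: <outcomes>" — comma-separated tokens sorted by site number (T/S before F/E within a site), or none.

input #1, k=0, q=12: events B2->E, B1->F, B3->T, B4->F; outcomes B1=F, B2=E, B3=T, B4=F
input #2, k=-1, q=1: events B2->S, B1->T, B3->T, B4->T; outcomes B1=T, B2=S, B3=T, B4=T
input #3, k=-4, q=1: events B2->S, B1->T, B3->F, B4->T; outcomes B1=T, B2=S, B3=F, B4=T
input #4, k=1, q=9: events B2->E, B1->F, B3->T, B4->F; outcomes B1=F, B2=E, B3=T, B4=F
input #5, k=-3, q=2: events B2->S, B1->T, B3->T, B4->T; outcomes B1=T, B2=S, B3=T, B4=T
union over the pool: B1=T, B1=F, B2=S, B2=E, B3=T, B3=F, B4=T, B4=F
uncovered (0 of 8): none

Answer: none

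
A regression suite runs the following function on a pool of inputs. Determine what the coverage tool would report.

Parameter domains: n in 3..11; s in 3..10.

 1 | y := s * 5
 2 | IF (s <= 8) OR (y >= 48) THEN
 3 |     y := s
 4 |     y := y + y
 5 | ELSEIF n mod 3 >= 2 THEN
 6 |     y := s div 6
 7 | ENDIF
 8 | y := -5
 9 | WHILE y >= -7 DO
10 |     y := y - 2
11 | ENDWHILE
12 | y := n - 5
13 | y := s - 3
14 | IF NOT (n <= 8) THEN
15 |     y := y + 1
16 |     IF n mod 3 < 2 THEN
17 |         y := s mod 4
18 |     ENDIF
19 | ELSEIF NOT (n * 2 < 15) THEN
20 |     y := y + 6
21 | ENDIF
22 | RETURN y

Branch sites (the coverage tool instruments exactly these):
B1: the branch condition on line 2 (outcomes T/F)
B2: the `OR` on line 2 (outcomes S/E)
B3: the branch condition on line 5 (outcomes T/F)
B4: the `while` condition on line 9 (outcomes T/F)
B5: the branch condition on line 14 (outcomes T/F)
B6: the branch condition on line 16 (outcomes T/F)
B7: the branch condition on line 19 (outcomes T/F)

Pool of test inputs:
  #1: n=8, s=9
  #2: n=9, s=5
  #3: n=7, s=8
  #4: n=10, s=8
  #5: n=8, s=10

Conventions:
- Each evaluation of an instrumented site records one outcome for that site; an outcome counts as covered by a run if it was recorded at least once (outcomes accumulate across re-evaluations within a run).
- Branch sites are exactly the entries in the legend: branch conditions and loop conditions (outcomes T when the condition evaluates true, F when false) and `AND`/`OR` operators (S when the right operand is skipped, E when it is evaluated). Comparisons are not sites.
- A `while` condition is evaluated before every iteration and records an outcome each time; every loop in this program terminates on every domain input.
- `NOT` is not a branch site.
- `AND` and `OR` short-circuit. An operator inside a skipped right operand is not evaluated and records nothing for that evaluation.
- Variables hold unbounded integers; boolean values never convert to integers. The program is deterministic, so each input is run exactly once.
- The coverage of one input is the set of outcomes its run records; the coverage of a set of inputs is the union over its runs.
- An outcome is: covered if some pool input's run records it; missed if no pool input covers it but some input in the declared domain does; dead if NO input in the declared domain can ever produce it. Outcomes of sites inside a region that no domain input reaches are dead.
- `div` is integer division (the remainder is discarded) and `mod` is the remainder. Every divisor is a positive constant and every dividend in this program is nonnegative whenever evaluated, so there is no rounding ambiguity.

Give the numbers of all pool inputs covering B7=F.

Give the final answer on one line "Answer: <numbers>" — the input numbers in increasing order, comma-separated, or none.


input #1 (n=8, s=9): misses B7=F
input #2 (n=9, s=5): misses B7=F
input #3 (n=7, s=8): covers B7=F
input #4 (n=10, s=8): misses B7=F
input #5 (n=8, s=10): misses B7=F
Answer: 3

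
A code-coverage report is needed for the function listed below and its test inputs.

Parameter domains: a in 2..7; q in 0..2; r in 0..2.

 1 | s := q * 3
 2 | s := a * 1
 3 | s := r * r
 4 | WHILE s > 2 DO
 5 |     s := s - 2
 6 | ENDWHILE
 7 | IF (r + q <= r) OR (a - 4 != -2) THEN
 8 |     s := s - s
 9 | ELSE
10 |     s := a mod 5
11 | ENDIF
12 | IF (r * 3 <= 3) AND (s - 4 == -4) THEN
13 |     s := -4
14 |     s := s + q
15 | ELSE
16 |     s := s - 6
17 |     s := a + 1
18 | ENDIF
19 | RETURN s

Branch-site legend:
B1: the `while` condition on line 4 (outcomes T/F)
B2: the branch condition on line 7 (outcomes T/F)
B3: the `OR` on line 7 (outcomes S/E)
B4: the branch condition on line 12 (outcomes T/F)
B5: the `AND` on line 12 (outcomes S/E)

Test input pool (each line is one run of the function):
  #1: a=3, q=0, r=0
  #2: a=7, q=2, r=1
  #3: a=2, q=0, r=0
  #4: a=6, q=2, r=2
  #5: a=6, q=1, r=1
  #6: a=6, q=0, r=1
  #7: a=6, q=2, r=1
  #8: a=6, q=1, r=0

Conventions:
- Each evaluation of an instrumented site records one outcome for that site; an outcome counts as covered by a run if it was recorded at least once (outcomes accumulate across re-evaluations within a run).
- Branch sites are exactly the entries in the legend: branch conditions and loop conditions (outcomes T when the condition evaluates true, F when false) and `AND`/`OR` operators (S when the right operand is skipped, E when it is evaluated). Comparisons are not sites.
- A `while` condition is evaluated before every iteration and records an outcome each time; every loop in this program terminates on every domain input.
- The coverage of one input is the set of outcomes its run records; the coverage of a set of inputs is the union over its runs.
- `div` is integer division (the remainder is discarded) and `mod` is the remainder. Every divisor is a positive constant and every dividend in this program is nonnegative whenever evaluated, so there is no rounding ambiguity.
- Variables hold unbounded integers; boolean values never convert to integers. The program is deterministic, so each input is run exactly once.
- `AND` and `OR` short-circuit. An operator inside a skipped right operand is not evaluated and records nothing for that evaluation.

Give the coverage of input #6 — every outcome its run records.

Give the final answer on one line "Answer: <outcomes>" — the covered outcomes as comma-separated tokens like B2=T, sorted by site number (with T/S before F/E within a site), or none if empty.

Running input #6 (a=6, q=0, r=1), event by event:
  B1->F, B3->S, B2->T, B5->E, B4->T
as a set, this run covers: B1=F, B2=T, B3=S, B4=T, B5=E

Answer: B1=F, B2=T, B3=S, B4=T, B5=E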